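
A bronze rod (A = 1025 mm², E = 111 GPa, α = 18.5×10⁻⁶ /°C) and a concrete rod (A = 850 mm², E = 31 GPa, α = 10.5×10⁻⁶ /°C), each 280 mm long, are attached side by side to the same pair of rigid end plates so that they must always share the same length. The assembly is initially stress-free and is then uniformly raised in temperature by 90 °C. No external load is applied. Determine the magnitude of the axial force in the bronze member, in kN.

The bronze has the larger α, so on heating it would change length more than the concrete if both were free. The rigid plates force a common final length, so the bronze is put into compression and the concrete into tension, with equal and opposite forces P (no external load).
Compatibility of the two members (thermal + elastic change equal): (α₁ − α₂)ΔT = P·[1/(A₁E₁) + 1/(A₂E₂)].
|α₁ − α₂|·ΔT = 8×10⁻⁶ × 90 = 0.00072.
1/(A₁E₁) + 1/(A₂E₂) = 1/(1025×111×10³) + 1/(850×31×10³) = 4.674×10⁻⁸ N⁻¹.
So P = 0.00072 / 4.674×10⁻⁸ = 15.4 kN.

P ≈ 15.4 kN (compressive in the bronze)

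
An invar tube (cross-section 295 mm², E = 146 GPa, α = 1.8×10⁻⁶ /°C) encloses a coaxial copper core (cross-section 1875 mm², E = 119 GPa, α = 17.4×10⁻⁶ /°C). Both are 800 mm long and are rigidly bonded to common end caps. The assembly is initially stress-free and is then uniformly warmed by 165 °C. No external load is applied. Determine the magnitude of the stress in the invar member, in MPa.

Both members must finish at the same length. With the larger α, the copper tends to over-expand; the plates restrain it, putting the copper in compression and the invar in tension. With no external load the two internal forces are equal and opposite, magnitude P.
Equating the net (thermal + elastic) strains gives |α₁ − α₂|·ΔT = P·[1/(A₁E₁) + 1/(A₂E₂)].
|α₁ − α₂|·ΔT = 15.6×10⁻⁶ × 165 = 0.002574.
1/(A₁E₁) + 1/(A₂E₂) = 1/(295×146×10³) + 1/(1875×119×10³) = 2.77×10⁻⁸ N⁻¹.
So P = 0.002574 / 2.77×10⁻⁸ = 92.92 kN.
σ_{invar} = P/A₁ = 92920/295 = 315 MPa, tensile.

σ ≈ 315 MPa (tensile)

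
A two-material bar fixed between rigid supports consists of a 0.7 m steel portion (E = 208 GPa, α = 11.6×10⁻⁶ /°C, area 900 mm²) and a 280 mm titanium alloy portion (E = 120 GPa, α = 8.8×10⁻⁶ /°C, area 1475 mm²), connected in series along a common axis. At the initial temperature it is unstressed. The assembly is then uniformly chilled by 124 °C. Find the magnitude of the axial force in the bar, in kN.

P ≈ 247 kN (tensile)

If the supports were absent, the total length change would be Σ αᵢΔT Lᵢ = 11.6×10⁻⁶×124×700 + 8.8×10⁻⁶×124×280 = 1.312 mm.
The walls prevent any net length change, so an axial force P (same in every segment) develops. Compatibility: P · Σ Lᵢ/(AᵢEᵢ) = δ_free.
Σ Lᵢ/(AᵢEᵢ) = 700/(900×208×10³) + 280/(1475×120×10³) = 5.321×10⁻⁶ mm/N.
Hence P = δ_free / Σ(L/AE) = 1.312/5.321×10⁻⁶ = 246.6 kN (tensile).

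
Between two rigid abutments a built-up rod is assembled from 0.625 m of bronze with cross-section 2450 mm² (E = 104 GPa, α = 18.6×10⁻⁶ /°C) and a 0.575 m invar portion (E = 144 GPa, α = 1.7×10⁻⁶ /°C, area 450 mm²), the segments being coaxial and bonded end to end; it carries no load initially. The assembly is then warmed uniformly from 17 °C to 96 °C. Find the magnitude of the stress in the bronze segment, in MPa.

Free thermal expansion of the whole bar: Σ αᵢΔT Lᵢ = 18.6×10⁻⁶×79×625 + 1.7×10⁻⁶×79×575 = 0.9956 mm.
Since the ends are fixed, an axial force P builds up, equal in every segment, with P · Σ Lᵢ/(AᵢEᵢ) = δ_free.
The series flexibility is Σ Lᵢ/(AᵢEᵢ) = 625/(2450×104×10³) + 575/(450×144×10³) = 1.133×10⁻⁵ mm/N.
So P = 0.9956 / 1.133×10⁻⁵ = 87.9 kN, compressive.
σ_{bronze} = P / A = 87900 / 2450 = 35.88 MPa.

σ ≈ 35.9 MPa (compressive)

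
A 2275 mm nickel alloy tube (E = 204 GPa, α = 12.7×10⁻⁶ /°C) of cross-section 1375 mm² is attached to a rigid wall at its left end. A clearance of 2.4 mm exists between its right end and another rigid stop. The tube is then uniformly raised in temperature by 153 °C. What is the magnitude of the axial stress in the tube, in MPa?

σ ≈ 181 MPa (compressive)

Unrestrained expansion: δ_free = αΔT L = 12.7×10⁻⁶ × 153 × 2275 = 4.421 mm.
The gap closes (δ_free > 2.4 mm) and the wall then resists a further 4.421 − 2.4 = 2.021 mm of expansion.
Compatibility: PL/(AE) = 2.021 mm, so σ = P/A = E × (2.021/2275) = 181.2 MPa.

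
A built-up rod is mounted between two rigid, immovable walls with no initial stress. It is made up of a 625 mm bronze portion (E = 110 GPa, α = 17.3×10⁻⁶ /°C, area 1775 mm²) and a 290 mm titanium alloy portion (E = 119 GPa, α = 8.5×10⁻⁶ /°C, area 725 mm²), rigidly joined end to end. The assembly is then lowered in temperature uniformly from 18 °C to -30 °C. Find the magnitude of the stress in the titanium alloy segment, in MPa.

With the walls removed the bar would change length by δ_free = Σ αᵢΔT Lᵢ = 17.3×10⁻⁶×48×625 + 8.5×10⁻⁶×48×290 = 0.6373 mm.
Since the ends are fixed, an axial force P builds up, equal in every segment, with P · Σ Lᵢ/(AᵢEᵢ) = δ_free.
The series flexibility is Σ Lᵢ/(AᵢEᵢ) = 625/(1775×110×10³) + 290/(725×119×10³) = 6.562×10⁻⁶ mm/N.
So P = 0.6373 / 6.562×10⁻⁶ = 97.12 kN, tensile.
σ_{titanium alloy} = P / A = 97120 / 725 = 134 MPa.

σ ≈ 134 MPa (tensile)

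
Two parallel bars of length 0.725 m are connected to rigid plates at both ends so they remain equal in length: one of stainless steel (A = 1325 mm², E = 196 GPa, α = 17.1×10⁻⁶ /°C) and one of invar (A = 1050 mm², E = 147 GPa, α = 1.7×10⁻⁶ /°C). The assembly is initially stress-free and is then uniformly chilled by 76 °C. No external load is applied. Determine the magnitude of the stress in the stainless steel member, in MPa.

σ ≈ 85.5 MPa (tensile)

Both members must finish at the same length. With the larger α, the stainless steel tends to over-contract; the plates restrain it, putting the stainless steel in tension and the invar in compression. With no external load the two internal forces are equal and opposite, magnitude P.
Equating the net (thermal + elastic) strains gives |α₁ − α₂|·ΔT = P·[1/(A₁E₁) + 1/(A₂E₂)].
|α₁ − α₂|·ΔT = 15.4×10⁻⁶ × 76 = 0.00117.
1/(A₁E₁) + 1/(A₂E₂) = 1/(1325×196×10³) + 1/(1050×147×10³) = 1.033×10⁻⁸ N⁻¹.
So P = 0.00117 / 1.033×10⁻⁸ = 113.3 kN.
σ_{stainless steel} = P/A₁ = 113300/1325 = 85.52 MPa, tensile.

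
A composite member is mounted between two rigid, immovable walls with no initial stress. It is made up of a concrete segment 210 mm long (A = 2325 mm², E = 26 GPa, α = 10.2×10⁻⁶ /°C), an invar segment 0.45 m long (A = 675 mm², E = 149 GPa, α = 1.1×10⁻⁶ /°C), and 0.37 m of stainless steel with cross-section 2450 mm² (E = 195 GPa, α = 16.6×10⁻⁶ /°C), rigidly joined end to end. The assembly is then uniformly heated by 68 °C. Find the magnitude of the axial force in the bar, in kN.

P ≈ 68.4 kN (compressive)

With the walls removed the bar would change length by δ_free = Σ αᵢΔT Lᵢ = 10.2×10⁻⁶×68×210 + 1.1×10⁻⁶×68×450 + 16.6×10⁻⁶×68×370 = 0.597 mm.
The walls prevent any net length change, so an axial force P (same in every segment) develops. Compatibility: P · Σ Lᵢ/(AᵢEᵢ) = δ_free.
Σ Lᵢ/(AᵢEᵢ) = 210/(2325×26×10³) + 450/(675×149×10³) + 370/(2450×195×10³) = 8.723×10⁻⁶ mm/N.
So P = 0.597 / 8.723×10⁻⁶ = 68.44 kN, compressive.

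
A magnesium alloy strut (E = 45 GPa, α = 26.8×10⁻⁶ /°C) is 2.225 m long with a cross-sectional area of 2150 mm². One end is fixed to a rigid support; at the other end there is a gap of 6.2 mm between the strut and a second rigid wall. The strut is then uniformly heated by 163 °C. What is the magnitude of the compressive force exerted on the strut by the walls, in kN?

P ≈ 153 kN

If the wall were absent the strut would grow by αΔT L = 26.8×10⁻⁶ × 163 × 2225 = 9.72 mm.
After closing the 6.2 mm clearance, 9.72 − 6.2 = 3.52 mm of expansion remains to be suppressed by the wall.
That suppressed elongation corresponds to σ = E·Δ/L = 45×10³ × 3.52/2225 = 71.18 MPa.
Force on the wall = σA = 71.18 × 2150 mm² = 153 kN.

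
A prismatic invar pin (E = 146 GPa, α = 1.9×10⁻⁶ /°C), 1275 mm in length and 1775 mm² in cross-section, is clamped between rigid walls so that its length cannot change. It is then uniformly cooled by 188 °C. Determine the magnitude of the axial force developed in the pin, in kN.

P ≈ 92.6 kN (tensile)

With zero net strain, σ = E·αΔT = 146 GPa × 1.9×10⁻⁶ × 188 = 52.15 MPa.
Axial force P = σA = 52.15 × 1775 = 92570 N = 92.57 kN, tensile.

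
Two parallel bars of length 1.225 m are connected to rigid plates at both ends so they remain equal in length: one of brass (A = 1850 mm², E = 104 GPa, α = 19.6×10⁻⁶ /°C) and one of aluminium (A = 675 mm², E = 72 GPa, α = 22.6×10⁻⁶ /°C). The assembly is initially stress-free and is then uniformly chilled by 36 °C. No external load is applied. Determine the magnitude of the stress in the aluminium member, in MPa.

Equilibrium of a rigid end plate with no external load gives equal and opposite internal forces ±P in the two members. Since α_{aluminium} > α_{brass}, cooling drives the aluminium into tension and the brass into compression.
Setting the final lengths equal and cancelling L: (α₁ − α₂)ΔT = P/(A₁E₁) + P/(A₂E₂).
|α₁ − α₂|·ΔT = 3×10⁻⁶ × 36 = 0.000108.
1/(A₁E₁) + 1/(A₂E₂) = 1/(1850×104×10³) + 1/(675×72×10³) = 2.577×10⁻⁸ N⁻¹.
P = 0.000108 / 2.577×10⁻⁸ = 4190 N = 4.19 kN.
σ_{aluminium} = P/A₂ = 4190/675 = 6.208 MPa, tensile.

σ ≈ 6.21 MPa (tensile)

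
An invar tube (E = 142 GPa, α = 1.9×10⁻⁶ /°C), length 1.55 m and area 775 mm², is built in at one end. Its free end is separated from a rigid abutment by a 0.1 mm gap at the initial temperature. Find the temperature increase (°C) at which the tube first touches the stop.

The gap closes when αΔT L = 0.1 mm, since the tube is still unstressed at that instant.
ΔT = 0.1 / (1.9×10⁻⁶ × 1550) = 33.96 °C.

ΔT ≈ 34 °C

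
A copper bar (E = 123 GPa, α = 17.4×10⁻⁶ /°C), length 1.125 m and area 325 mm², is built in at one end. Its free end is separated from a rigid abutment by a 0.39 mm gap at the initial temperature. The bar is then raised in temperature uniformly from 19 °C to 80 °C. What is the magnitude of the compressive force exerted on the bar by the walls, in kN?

Free thermal elongation = αΔT L = 17.4×10⁻⁶ × 61 × 1125 = 1.194 mm.
The gap closes (δ_free > 0.39 mm) and the wall then resists a further 1.194 − 0.39 = 0.8041 mm of expansion.
That suppressed elongation corresponds to σ = E·Δ/L = 123×10³ × 0.8041/1125 = 87.91 MPa.
Force on the wall = σA = 87.91 × 325 mm² = 28.57 kN.

P ≈ 28.6 kN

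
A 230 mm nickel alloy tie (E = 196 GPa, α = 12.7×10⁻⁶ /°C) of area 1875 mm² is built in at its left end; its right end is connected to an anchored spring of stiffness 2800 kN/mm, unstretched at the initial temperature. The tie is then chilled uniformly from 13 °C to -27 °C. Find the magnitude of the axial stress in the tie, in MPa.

σ ≈ 63.4 MPa (tensile)

If the spring were absent the tie would shorten by αΔT L = 12.7×10⁻⁶ × 40 × 230 = 0.1168 mm.
Let P be the tensile force in the spring. The tie extends elastically by PL/(AE) and the spring stretches by P/k; together these equal δ_free.
P [ L/(AE) + 1/k ] = δ_free → P [ 230/(1875×196×10³) + 1/(2800×10³) ] = 0.1168.
P = 0.1168 / 9.83×10⁻⁷ = 118900 N.
σ = P/A = 118900/1875 = 63.39 MPa.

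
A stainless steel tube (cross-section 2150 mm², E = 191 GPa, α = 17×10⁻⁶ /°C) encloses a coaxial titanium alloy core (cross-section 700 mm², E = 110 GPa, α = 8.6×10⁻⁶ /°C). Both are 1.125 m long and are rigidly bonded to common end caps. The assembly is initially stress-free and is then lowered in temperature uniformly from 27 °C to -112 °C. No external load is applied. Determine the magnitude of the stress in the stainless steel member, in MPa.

σ ≈ 35.2 MPa (tensile)

The stainless steel has the larger α, so on cooling it would change length more than the titanium alloy if both were free. The rigid plates force a common final length, so the stainless steel is put into tension and the titanium alloy into compression, with equal and opposite forces P (no external load).
Setting the final lengths equal and cancelling L: (α₁ − α₂)ΔT = P/(A₁E₁) + P/(A₂E₂).
|α₁ − α₂|·ΔT = 8.4×10⁻⁶ × 139 = 0.001168.
1/(A₁E₁) + 1/(A₂E₂) = 1/(2150×191×10³) + 1/(700×110×10³) = 1.542×10⁻⁸ N⁻¹.
So P = 0.001168 / 1.542×10⁻⁸ = 75.71 kN.
σ_{stainless steel} = P/A₁ = 75710/2150 = 35.21 MPa, tensile.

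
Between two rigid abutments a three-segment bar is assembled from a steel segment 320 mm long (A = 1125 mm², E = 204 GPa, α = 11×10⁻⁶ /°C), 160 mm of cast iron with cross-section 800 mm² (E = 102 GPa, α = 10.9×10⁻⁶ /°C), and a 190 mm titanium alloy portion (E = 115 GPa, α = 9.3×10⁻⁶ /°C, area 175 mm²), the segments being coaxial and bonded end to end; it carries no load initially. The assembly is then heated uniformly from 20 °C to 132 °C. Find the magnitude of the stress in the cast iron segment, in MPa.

If the supports were absent, the total length change would be Σ αᵢΔT Lᵢ = 11×10⁻⁶×112×320 + 10.9×10⁻⁶×112×160 + 9.3×10⁻⁶×112×190 = 0.7875 mm.
The rigid supports impose zero overall length change; the single axial force P common to all segments must satisfy P Σ Lᵢ/(AᵢEᵢ) = δ_free.
The series flexibility is Σ Lᵢ/(AᵢEᵢ) = 320/(1125×204×10³) + 160/(800×102×10³) + 190/(175×115×10³) = 1.28×10⁻⁵ mm/N.
P = 0.7875 / 1.28×10⁻⁵ = 61540 N = 61.54 kN, compressive.
σ_{cast iron} = P / A = 61540 / 800 = 76.92 MPa.

σ ≈ 76.9 MPa (compressive)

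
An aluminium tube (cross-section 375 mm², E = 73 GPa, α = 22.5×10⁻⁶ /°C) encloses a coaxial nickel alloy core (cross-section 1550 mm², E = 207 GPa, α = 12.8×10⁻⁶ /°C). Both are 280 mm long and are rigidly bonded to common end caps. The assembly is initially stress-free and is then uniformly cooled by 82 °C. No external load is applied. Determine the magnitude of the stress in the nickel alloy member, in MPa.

Equilibrium of a rigid end plate with no external load gives equal and opposite internal forces ±P in the two members. Since α_{aluminium} > α_{nickel alloy}, cooling drives the aluminium into tension and the nickel alloy into compression.
Setting the final lengths equal and cancelling L: (α₁ − α₂)ΔT = P/(A₁E₁) + P/(A₂E₂).
|α₁ − α₂|·ΔT = 9.7×10⁻⁶ × 82 = 0.0007954.
1/(A₁E₁) + 1/(A₂E₂) = 1/(375×73×10³) + 1/(1550×207×10³) = 3.965×10⁻⁸ N⁻¹.
P = 0.0007954 / 3.965×10⁻⁸ = 20060 N = 20.06 kN.
σ_{nickel alloy} = P/A₂ = 20060/1550 = 12.94 MPa, compressive.

σ ≈ 12.9 MPa (compressive)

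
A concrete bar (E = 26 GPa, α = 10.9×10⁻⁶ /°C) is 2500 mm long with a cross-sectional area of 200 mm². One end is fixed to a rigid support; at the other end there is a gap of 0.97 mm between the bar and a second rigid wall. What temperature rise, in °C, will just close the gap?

ΔT ≈ 35.6 °C

The gap closes when αΔT L = 0.97 mm, since the bar is still unstressed at that instant.
ΔT = 0.97 / (10.9×10⁻⁶ × 2500) = 35.6 °C.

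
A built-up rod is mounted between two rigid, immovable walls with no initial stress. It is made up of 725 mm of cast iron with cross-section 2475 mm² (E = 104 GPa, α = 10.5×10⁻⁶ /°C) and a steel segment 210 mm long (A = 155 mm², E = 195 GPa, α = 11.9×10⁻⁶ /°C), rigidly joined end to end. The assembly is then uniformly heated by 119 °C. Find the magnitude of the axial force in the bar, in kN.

P ≈ 123 kN (compressive)

With the walls removed the bar would change length by δ_free = Σ αᵢΔT Lᵢ = 10.5×10⁻⁶×119×725 + 11.9×10⁻⁶×119×210 = 1.203 mm.
Since the ends are fixed, an axial force P builds up, equal in every segment, with P · Σ Lᵢ/(AᵢEᵢ) = δ_free.
The series flexibility is Σ Lᵢ/(AᵢEᵢ) = 725/(2475×104×10³) + 210/(155×195×10³) = 9.765×10⁻⁶ mm/N.
So P = 1.203 / 9.765×10⁻⁶ = 123.2 kN, compressive.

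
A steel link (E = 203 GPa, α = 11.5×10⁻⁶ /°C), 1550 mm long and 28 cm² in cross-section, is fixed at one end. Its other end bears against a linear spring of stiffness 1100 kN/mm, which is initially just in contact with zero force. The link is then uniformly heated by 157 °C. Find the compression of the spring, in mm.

The unrestrained thermal change is αΔT L = 11.5×10⁻⁶ × 157 × 1550 = 2.799 mm.
With a force P in the spring, the elastic change of the link is PL/(AE) and that of the spring is P/k; compatibility requires their sum to equal δ_free.
So P = δ_free / [L/(AE) + 1/k] = 2.799 / [ 1550/(2800×203×10³) + 1/(1100×10³) ].
P = 2.799 / 3.636×10⁻⁶ = 769700 N.
Spring compression = P/k = 769700/(1100×10³) = 0.6997 mm.

δ ≈ 0.7 mm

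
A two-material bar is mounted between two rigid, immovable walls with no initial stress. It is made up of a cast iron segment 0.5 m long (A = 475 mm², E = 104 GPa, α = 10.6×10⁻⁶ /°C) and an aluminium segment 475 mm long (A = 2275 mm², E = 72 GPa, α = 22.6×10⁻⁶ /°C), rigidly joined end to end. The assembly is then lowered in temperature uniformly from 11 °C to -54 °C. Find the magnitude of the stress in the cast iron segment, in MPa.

σ ≈ 169 MPa (tensile)

If the supports were absent, the total length change would be Σ αᵢΔT Lᵢ = 10.6×10⁻⁶×65×500 + 22.6×10⁻⁶×65×475 = 1.042 mm.
The walls prevent any net length change, so an axial force P (same in every segment) develops. Compatibility: P · Σ Lᵢ/(AᵢEᵢ) = δ_free.
Σ Lᵢ/(AᵢEᵢ) = 500/(475×104×10³) + 475/(2275×72×10³) = 1.302×10⁻⁵ mm/N.
Hence P = δ_free / Σ(L/AE) = 1.042/1.302×10⁻⁵ = 80.04 kN (tensile).
σ_{cast iron} = P / A = 80040 / 475 = 168.5 MPa.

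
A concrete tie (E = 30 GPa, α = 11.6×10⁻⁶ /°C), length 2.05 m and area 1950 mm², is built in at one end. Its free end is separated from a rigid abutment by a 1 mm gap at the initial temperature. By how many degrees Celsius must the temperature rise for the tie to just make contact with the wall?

The gap closes when αΔT L = 1 mm, since the tie is still unstressed at that instant.
So ΔT = g/(αL) = 1/(11.6×10⁻⁶ × 2050) = 42.05 °C.

ΔT ≈ 42.1 °C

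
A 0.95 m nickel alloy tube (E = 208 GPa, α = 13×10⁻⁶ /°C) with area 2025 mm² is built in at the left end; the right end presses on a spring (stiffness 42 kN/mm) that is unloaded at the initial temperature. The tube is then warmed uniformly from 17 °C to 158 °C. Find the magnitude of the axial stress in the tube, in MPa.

The unrestrained thermal change is αΔT L = 13×10⁻⁶ × 141 × 950 = 1.741 mm.
With a force P in the spring, the elastic change of the tube is PL/(AE) and that of the spring is P/k; compatibility requires their sum to equal δ_free.
So P = δ_free / [L/(AE) + 1/k] = 1.741 / [ 950/(2025×208×10³) + 1/(42×10³) ].
P = 1.741 / 2.606×10⁻⁵ = 66810 N.
σ = P/A = 66810/2025 = 32.99 MPa.

σ ≈ 33 MPa (compressive)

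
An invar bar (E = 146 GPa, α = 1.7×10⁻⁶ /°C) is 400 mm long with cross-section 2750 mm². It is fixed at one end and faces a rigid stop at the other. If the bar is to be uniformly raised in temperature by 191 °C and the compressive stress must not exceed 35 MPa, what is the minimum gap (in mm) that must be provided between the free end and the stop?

Free expansion if unrestrained: δ_free = αΔT L = 1.7×10⁻⁶ × 191 × 400 = 0.1299 mm.
A stress of 35 MPa corresponds to the wall pushing the bar back by σL/E = 35×400/(146×10³) = 0.09589 mm.
The gap must absorb the remainder: g_min = 0.1299 − 0.09589 = 0.03399 mm.

g ≈ 0.034 mm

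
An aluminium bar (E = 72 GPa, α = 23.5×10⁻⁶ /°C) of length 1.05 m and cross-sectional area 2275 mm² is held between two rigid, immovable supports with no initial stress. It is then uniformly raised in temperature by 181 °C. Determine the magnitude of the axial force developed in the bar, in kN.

P ≈ 697 kN (compressive)

The ends cannot move, so σ = EαΔT = 72×10³ × 23.5×10⁻⁶ × 181 = 306.3 MPa.
Then P = σA = 306.3 × 2275 mm² = 696.7 kN, compressive.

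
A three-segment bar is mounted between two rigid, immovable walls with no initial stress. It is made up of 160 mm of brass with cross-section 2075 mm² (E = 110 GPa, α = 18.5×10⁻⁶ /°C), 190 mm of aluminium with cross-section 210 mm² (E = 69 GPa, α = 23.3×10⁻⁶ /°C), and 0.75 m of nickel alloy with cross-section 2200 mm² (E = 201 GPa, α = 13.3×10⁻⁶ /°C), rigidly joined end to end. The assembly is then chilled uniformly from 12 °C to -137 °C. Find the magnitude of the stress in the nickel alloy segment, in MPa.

σ ≈ 75.8 MPa (tensile)

Free thermal contraction of the whole bar: Σ αᵢΔT Lᵢ = 18.5×10⁻⁶×149×160 + 23.3×10⁻⁶×149×190 + 13.3×10⁻⁶×149×750 = 2.587 mm.
The walls prevent any net length change, so an axial force P (same in every segment) develops. Compatibility: P · Σ Lᵢ/(AᵢEᵢ) = δ_free.
The series flexibility is Σ Lᵢ/(AᵢEᵢ) = 160/(2075×110×10³) + 190/(210×69×10³) + 750/(2200×201×10³) = 1.551×10⁻⁵ mm/N.
P = 2.587 / 1.551×10⁻⁵ = 166800 N = 166.8 kN, tensile.
σ_{nickel alloy} = P / A = 166800 / 2200 = 75.82 MPa.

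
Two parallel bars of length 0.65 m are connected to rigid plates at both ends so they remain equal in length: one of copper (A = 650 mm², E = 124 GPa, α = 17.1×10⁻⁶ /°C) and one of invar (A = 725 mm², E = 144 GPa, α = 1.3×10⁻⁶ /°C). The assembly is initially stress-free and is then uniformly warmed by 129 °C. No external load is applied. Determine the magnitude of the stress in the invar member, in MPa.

σ ≈ 128 MPa (tensile)

The copper has the larger α, so on heating it would change length more than the invar if both were free. The rigid plates force a common final length, so the copper is put into compression and the invar into tension, with equal and opposite forces P (no external load).
Compatibility of the two members (thermal + elastic change equal): (α₁ − α₂)ΔT = P·[1/(A₁E₁) + 1/(A₂E₂)].
|α₁ − α₂|·ΔT = 15.8×10⁻⁶ × 129 = 0.002038.
1/(A₁E₁) + 1/(A₂E₂) = 1/(650×124×10³) + 1/(725×144×10³) = 2.199×10⁻⁸ N⁻¹.
So P = 0.002038 / 2.199×10⁻⁸ = 92.71 kN.
σ_{invar} = P/A₂ = 92710/725 = 127.9 MPa, tensile.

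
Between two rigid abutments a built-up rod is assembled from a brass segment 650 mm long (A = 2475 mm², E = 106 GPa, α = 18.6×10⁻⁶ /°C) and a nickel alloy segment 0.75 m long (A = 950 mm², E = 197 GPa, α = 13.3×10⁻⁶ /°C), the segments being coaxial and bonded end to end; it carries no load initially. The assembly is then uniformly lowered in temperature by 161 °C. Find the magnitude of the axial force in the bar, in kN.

P ≈ 548 kN (tensile)

With the walls removed the bar would change length by δ_free = Σ αᵢΔT Lᵢ = 18.6×10⁻⁶×161×650 + 13.3×10⁻⁶×161×750 = 3.552 mm.
The walls prevent any net length change, so an axial force P (same in every segment) develops. Compatibility: P · Σ Lᵢ/(AᵢEᵢ) = δ_free.
The series flexibility is Σ Lᵢ/(AᵢEᵢ) = 650/(2475×106×10³) + 750/(950×197×10³) = 6.485×10⁻⁶ mm/N.
So P = 3.552 / 6.485×10⁻⁶ = 547.8 kN, tensile.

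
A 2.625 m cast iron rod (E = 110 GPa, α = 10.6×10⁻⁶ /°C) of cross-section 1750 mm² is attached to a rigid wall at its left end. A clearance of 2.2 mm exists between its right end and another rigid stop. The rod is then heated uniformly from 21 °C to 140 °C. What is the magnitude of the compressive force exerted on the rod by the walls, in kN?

Unrestrained expansion: δ_free = αΔT L = 10.6×10⁻⁶ × 119 × 2625 = 3.311 mm.
The gap closes (δ_free > 2.2 mm) and the wall then resists a further 3.311 − 2.2 = 1.111 mm of expansion.
Compatibility: PL/(AE) = 1.111 mm, so σ = P/A = E × (1.111/2625) = 46.56 MPa.
P = σA = 46.56 × 1750 = 81.49 kN.

P ≈ 81.5 kN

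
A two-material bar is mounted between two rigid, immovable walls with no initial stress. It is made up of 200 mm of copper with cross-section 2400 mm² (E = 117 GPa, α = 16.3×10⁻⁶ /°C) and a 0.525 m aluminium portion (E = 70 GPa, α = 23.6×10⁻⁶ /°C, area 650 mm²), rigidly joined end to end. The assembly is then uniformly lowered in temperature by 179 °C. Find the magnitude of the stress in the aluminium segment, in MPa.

σ ≈ 352 MPa (tensile)

If the supports were absent, the total length change would be Σ αᵢΔT Lᵢ = 16.3×10⁻⁶×179×200 + 23.6×10⁻⁶×179×525 = 2.801 mm.
The walls prevent any net length change, so an axial force P (same in every segment) develops. Compatibility: P · Σ Lᵢ/(AᵢEᵢ) = δ_free.
Σ Lᵢ/(AᵢEᵢ) = 200/(2400×117×10³) + 525/(650×70×10³) = 1.225×10⁻⁵ mm/N.
P = 2.801 / 1.225×10⁻⁵ = 228700 N = 228.7 kN, tensile.
σ_{aluminium} = P / A = 228700 / 650 = 351.8 MPa.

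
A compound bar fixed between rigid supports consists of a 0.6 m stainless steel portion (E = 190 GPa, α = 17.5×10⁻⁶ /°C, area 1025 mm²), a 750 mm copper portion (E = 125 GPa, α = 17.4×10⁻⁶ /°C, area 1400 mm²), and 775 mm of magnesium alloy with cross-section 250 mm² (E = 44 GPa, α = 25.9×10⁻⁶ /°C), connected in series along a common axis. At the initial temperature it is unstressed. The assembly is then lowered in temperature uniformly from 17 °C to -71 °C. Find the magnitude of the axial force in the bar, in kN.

With the walls removed the bar would change length by δ_free = Σ αᵢΔT Lᵢ = 17.5×10⁻⁶×88×600 + 17.4×10⁻⁶×88×750 + 25.9×10⁻⁶×88×775 = 3.839 mm.
The walls prevent any net length change, so an axial force P (same in every segment) develops. Compatibility: P · Σ Lᵢ/(AᵢEᵢ) = δ_free.
The series flexibility is Σ Lᵢ/(AᵢEᵢ) = 600/(1025×190×10³) + 750/(1400×125×10³) + 775/(250×44×10³) = 7.782×10⁻⁵ mm/N.
P = 3.839 / 7.782×10⁻⁵ = 49330 N = 49.33 kN, tensile.

P ≈ 49.3 kN (tensile)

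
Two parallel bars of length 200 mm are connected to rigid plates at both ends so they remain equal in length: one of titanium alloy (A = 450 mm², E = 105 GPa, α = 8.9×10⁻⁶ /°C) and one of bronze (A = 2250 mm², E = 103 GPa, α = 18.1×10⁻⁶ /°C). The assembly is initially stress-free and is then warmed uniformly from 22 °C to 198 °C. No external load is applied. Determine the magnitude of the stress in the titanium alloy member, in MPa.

σ ≈ 141 MPa (tensile)

Equilibrium of a rigid end plate with no external load gives equal and opposite internal forces ±P in the two members. Since α_{bronze} > α_{titanium alloy}, heating drives the bronze into compression and the titanium alloy into tension.
Setting the final lengths equal and cancelling L: (α₁ − α₂)ΔT = P/(A₁E₁) + P/(A₂E₂).
|α₁ − α₂|·ΔT = 9.2×10⁻⁶ × 176 = 0.001619.
1/(A₁E₁) + 1/(A₂E₂) = 1/(450×105×10³) + 1/(2250×103×10³) = 2.548×10⁻⁸ N⁻¹.
So P = 0.001619 / 2.548×10⁻⁸ = 63.55 kN.
σ_{titanium alloy} = P/A₁ = 63550/450 = 141.2 MPa, tensile.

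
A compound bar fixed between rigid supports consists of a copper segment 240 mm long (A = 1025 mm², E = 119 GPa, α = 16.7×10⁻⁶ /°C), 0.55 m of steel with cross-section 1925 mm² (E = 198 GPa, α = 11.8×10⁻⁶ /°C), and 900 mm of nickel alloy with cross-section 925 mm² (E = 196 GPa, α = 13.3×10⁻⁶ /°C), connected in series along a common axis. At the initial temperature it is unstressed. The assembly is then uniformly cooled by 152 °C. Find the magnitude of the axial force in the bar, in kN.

P ≈ 408 kN (tensile)

Free thermal contraction of the whole bar: Σ αᵢΔT Lᵢ = 16.7×10⁻⁶×152×240 + 11.8×10⁻⁶×152×550 + 13.3×10⁻⁶×152×900 = 3.415 mm.
Since the ends are fixed, an axial force P builds up, equal in every segment, with P · Σ Lᵢ/(AᵢEᵢ) = δ_free.
The series flexibility is Σ Lᵢ/(AᵢEᵢ) = 240/(1025×119×10³) + 550/(1925×198×10³) + 900/(925×196×10³) = 8.375×10⁻⁶ mm/N.
So P = 3.415 / 8.375×10⁻⁶ = 407.8 kN, tensile.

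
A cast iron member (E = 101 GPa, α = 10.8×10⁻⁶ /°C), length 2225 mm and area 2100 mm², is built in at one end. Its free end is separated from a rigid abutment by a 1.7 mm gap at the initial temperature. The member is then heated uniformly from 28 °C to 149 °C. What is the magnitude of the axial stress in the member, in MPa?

Free thermal elongation = αΔT L = 10.8×10⁻⁶ × 121 × 2225 = 2.908 mm.
After closing the 1.7 mm clearance, 2.908 − 1.7 = 1.208 mm of expansion remains to be suppressed by the wall.
That suppressed elongation corresponds to σ = E·Δ/L = 101×10³ × 1.208/2225 = 54.82 MPa.

σ ≈ 54.8 MPa (compressive)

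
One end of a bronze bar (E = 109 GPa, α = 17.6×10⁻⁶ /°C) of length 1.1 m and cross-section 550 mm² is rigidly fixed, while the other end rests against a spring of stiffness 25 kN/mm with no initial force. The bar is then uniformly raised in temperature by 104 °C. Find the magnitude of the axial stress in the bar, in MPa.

σ ≈ 62.7 MPa (compressive)

Free thermal expansion: δ_free = αΔT L = 17.6×10⁻⁶ × 104 × 1100 = 2.013 mm.
With a force P in the spring, the elastic change of the bar is PL/(AE) and that of the spring is P/k; compatibility requires their sum to equal δ_free.
P [ L/(AE) + 1/k ] = δ_free → P [ 1100/(550×109×10³) + 1/(25×10³) ] = 2.013.
P = 2.013 / 5.835×10⁻⁵ = 34510 N.
σ = P/A = 34510/550 = 62.74 MPa.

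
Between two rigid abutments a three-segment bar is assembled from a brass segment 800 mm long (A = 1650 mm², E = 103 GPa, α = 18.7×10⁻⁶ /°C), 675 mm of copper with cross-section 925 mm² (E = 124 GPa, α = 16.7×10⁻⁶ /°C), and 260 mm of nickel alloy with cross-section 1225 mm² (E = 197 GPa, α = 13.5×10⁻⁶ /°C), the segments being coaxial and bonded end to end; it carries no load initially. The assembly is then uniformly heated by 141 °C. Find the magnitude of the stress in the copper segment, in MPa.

σ ≈ 389 MPa (compressive)

With the walls removed the bar would change length by δ_free = Σ αᵢΔT Lᵢ = 18.7×10⁻⁶×141×800 + 16.7×10⁻⁶×141×675 + 13.5×10⁻⁶×141×260 = 4.194 mm.
The rigid supports impose zero overall length change; the single axial force P common to all segments must satisfy P Σ Lᵢ/(AᵢEᵢ) = δ_free.
Σ Lᵢ/(AᵢEᵢ) = 800/(1650×103×10³) + 675/(925×124×10³) + 260/(1225×197×10³) = 1.167×10⁻⁵ mm/N.
P = 4.194 / 1.167×10⁻⁵ = 359400 N = 359.4 kN, compressive.
σ_{copper} = P / A = 359400 / 925 = 388.5 MPa.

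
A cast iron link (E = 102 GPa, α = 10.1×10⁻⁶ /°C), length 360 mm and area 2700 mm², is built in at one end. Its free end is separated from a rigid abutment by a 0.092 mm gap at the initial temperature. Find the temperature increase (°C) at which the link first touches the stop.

ΔT ≈ 25.3 °C

Contact occurs when the free expansion equals the gap: αΔT L = 0.092 mm.
So ΔT = g/(αL) = 0.092/(10.1×10⁻⁶ × 360) = 25.3 °C.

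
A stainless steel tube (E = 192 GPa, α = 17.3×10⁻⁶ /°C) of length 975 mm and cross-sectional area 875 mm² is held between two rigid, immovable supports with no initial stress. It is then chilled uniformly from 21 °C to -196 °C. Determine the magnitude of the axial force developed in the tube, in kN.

The ends cannot move, so σ = EαΔT = 192×10³ × 17.3×10⁻⁶ × 217 = 720.8 MPa.
P = AEαΔT = 875 × 192×10³ × 17.3×10⁻⁶ × 217 = 630.7 kN (tensile).

P ≈ 631 kN (tensile)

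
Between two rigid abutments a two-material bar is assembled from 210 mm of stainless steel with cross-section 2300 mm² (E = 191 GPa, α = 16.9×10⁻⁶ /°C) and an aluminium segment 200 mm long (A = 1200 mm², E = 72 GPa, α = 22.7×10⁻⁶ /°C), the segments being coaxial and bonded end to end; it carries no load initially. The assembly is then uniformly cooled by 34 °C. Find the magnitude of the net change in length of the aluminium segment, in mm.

If the supports were absent, the total length change would be Σ αᵢΔT Lᵢ = 16.9×10⁻⁶×34×210 + 22.7×10⁻⁶×34×200 = 0.275 mm.
The walls prevent any net length change, so an axial force P (same in every segment) develops. Compatibility: P · Σ Lᵢ/(AᵢEᵢ) = δ_free.
The series flexibility is Σ Lᵢ/(AᵢEᵢ) = 210/(2300×191×10³) + 200/(1200×72×10³) = 2.793×10⁻⁶ mm/N.
Hence P = δ_free / Σ(L/AE) = 0.275/2.793×10⁻⁶ = 98.48 kN (tensile).
For the aluminium segment, free thermal change = 22.7×10⁻⁶×34×200 = 0.1544 mm and elastic change from P = 98480×200/(1200×72×10³) = 0.228 mm; these oppose, so the net change is 0.0736 mm (segment lengthens).

|ΔL| ≈ 0.0736 mm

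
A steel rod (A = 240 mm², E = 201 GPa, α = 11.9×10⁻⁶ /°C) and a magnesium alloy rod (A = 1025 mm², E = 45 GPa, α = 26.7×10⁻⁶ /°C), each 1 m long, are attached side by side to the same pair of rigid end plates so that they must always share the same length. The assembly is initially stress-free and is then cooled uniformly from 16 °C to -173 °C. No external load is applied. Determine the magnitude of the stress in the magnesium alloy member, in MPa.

σ ≈ 64.3 MPa (tensile)

Equilibrium of a rigid end plate with no external load gives equal and opposite internal forces ±P in the two members. Since α_{magnesium alloy} > α_{steel}, cooling drives the magnesium alloy into tension and the steel into compression.
Setting the final lengths equal and cancelling L: (α₁ − α₂)ΔT = P/(A₁E₁) + P/(A₂E₂).
|α₁ − α₂|·ΔT = 14.8×10⁻⁶ × 189 = 0.002797.
1/(A₁E₁) + 1/(A₂E₂) = 1/(240×201×10³) + 1/(1025×45×10³) = 4.241×10⁻⁸ N⁻¹.
So P = 0.002797 / 4.241×10⁻⁸ = 65.96 kN.
σ_{magnesium alloy} = P/A₂ = 65960/1025 = 64.35 MPa, tensile.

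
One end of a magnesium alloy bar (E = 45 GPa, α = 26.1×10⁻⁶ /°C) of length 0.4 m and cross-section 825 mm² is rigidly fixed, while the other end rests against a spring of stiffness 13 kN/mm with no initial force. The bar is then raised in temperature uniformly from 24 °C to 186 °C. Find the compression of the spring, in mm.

δ ≈ 1.48 mm

Free thermal expansion: δ_free = αΔT L = 26.1×10⁻⁶ × 162 × 400 = 1.691 mm.
With a force P in the spring, the elastic change of the bar is PL/(AE) and that of the spring is P/k; compatibility requires their sum to equal δ_free.
P [ L/(AE) + 1/k ] = δ_free → P [ 400/(825×45×10³) + 1/(13×10³) ] = 1.691.
P = 1.691 / 8.77×10⁻⁵ = 19290 N.
Spring compression = P/k = 19290/(13×10³) = 1.483 mm.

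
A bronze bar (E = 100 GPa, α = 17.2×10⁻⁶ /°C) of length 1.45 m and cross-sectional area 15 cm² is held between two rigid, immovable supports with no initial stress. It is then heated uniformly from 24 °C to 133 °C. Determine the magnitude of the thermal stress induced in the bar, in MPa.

Because both ends are immovable the net strain is zero, and the suppressed thermal strain is αΔT = 17.2×10⁻⁶ × 109 = 1874.8×10⁻⁶.
Hence σ = E·αΔT = 100×10³ × 1874.8×10⁻⁶ = 187.5 MPa, compressive.

σ ≈ 187 MPa (compressive)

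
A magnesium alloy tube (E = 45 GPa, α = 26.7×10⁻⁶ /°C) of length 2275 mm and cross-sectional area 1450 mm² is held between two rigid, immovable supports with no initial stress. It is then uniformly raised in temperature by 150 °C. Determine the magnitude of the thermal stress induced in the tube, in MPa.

σ ≈ 180 MPa (compressive)

Because both ends are immovable the net strain is zero, and the suppressed thermal strain is αΔT = 26.7×10⁻⁶ × 150 = 4005×10⁻⁶.
Hence σ = E·αΔT = 45×10³ × 4005×10⁻⁶ = 180.2 MPa, compressive.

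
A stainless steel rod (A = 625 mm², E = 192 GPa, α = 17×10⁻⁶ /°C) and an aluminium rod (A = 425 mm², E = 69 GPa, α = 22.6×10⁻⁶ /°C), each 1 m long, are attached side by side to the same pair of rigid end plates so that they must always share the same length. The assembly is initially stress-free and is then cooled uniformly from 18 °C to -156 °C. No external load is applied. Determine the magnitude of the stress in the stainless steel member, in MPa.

σ ≈ 36.7 MPa (compressive)

The aluminium has the larger α, so on cooling it would change length more than the stainless steel if both were free. The rigid plates force a common final length, so the aluminium is put into tension and the stainless steel into compression, with equal and opposite forces P (no external load).
Setting the final lengths equal and cancelling L: (α₁ − α₂)ΔT = P/(A₁E₁) + P/(A₂E₂).
|α₁ − α₂|·ΔT = 5.6×10⁻⁶ × 174 = 0.0009744.
1/(A₁E₁) + 1/(A₂E₂) = 1/(625×192×10³) + 1/(425×69×10³) = 4.243×10⁻⁸ N⁻¹.
So P = 0.0009744 / 4.243×10⁻⁸ = 22.96 kN.
σ_{stainless steel} = P/A₁ = 22960/625 = 36.74 MPa, compressive.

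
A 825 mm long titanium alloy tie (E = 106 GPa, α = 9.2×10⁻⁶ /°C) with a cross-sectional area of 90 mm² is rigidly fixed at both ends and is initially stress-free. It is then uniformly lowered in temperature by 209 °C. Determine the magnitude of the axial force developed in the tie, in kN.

Full restraint means ε = 0, so the stress is σ = EαΔT = 106×10³ × 9.2×10⁻⁶ × 209 = 203.8 MPa.
P = AEαΔT = 90 × 106×10³ × 9.2×10⁻⁶ × 209 = 18.34 kN (tensile).

P ≈ 18.3 kN (tensile)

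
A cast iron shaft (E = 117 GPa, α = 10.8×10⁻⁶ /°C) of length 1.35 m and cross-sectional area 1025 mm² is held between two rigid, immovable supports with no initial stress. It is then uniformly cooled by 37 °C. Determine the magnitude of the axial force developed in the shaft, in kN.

P ≈ 47.9 kN (tensile)

The ends cannot move, so σ = EαΔT = 117×10³ × 10.8×10⁻⁶ × 37 = 46.75 MPa.
P = AEαΔT = 1025 × 117×10³ × 10.8×10⁻⁶ × 37 = 47.92 kN (tensile).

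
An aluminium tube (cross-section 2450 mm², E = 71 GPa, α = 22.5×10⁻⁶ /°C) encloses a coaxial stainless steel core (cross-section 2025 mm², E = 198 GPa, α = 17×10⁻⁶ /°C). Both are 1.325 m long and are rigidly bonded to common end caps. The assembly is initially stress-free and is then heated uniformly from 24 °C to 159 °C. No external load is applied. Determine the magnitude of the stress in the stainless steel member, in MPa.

Both members must finish at the same length. With the larger α, the aluminium tends to over-expand; the plates restrain it, putting the aluminium in compression and the stainless steel in tension. With no external load the two internal forces are equal and opposite, magnitude P.
Equating the net (thermal + elastic) strains gives |α₁ − α₂|·ΔT = P·[1/(A₁E₁) + 1/(A₂E₂)].
|α₁ − α₂|·ΔT = 5.5×10⁻⁶ × 135 = 0.0007425.
1/(A₁E₁) + 1/(A₂E₂) = 1/(2450×71×10³) + 1/(2025×198×10³) = 8.243×10⁻⁹ N⁻¹.
So P = 0.0007425 / 8.243×10⁻⁹ = 90.08 kN.
σ_{stainless steel} = P/A₂ = 90080/2025 = 44.48 MPa, tensile.

σ ≈ 44.5 MPa (tensile)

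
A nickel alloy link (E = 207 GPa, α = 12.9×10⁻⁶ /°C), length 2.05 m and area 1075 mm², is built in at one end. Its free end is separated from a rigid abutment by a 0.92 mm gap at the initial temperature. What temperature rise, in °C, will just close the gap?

ΔT ≈ 34.8 °C

Contact occurs when the free expansion equals the gap: αΔT L = 0.92 mm.
ΔT = 0.92 / (12.9×10⁻⁶ × 2050) = 34.79 °C.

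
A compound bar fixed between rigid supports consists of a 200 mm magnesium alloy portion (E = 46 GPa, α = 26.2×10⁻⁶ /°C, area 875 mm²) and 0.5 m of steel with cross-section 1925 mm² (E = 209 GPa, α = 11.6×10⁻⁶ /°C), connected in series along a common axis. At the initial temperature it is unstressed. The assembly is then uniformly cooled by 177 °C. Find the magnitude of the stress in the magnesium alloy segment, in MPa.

If the supports were absent, the total length change would be Σ αᵢΔT Lᵢ = 26.2×10⁻⁶×177×200 + 11.6×10⁻⁶×177×500 = 1.954 mm.
The rigid supports impose zero overall length change; the single axial force P common to all segments must satisfy P Σ Lᵢ/(AᵢEᵢ) = δ_free.
The series flexibility is Σ Lᵢ/(AᵢEᵢ) = 200/(875×46×10³) + 500/(1925×209×10³) = 6.212×10⁻⁶ mm/N.
So P = 1.954 / 6.212×10⁻⁶ = 314.6 kN, tensile.
σ_{magnesium alloy} = P / A = 314600 / 875 = 359.5 MPa.

σ ≈ 360 MPa (tensile)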